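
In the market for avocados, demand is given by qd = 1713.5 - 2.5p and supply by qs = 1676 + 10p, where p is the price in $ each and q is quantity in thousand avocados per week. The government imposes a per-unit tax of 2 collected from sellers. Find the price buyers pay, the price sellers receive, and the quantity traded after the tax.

The tax drives a wedge p_b - p_s = 2. Substituting p_s = p_b - 2 into supply: qs = 1656 + 10p_b.
Market clearing requires 1713.5 - 2.5p_b = 1656 + 10p_b; hence 57.5 = 12.5p_b and p_b = 4.6.
Then p_s = 4.6 - 2 = 2.6 and q = 1713.5 - 2.5(4.6) = 1702.

p_b = 4.6, p_s = 2.6, q = 1702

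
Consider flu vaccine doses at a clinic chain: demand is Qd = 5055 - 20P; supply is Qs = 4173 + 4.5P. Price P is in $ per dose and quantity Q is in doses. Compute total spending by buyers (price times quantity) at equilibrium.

Total spending by buyers = 156060

Set Qd = Qs: 5055 - 20P = 4173 + 4.5P, so 882 = 24.5P and P* = 36.
Plugging P* into demand: Q* = 5055 - 20(36) = 4335.
Total spending by buyers = P* × Q* = 36 × 4335 = 156060.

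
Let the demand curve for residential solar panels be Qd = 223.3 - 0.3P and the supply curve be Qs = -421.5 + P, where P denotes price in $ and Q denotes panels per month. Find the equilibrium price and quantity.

P* = 496, Q* = 74.5

Set Qd = Qs: 223.3 - 0.3P = -421.5 + P, so 644.8 = 1.3P and P* = 496.
Substitute back: Q* = 223.3 - 0.3(496) = 74.5.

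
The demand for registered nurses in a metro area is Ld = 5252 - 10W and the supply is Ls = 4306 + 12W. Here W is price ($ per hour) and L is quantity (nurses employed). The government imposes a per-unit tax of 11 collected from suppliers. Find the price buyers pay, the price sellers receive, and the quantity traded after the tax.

With a tax of 11 on suppliers, they supply based on the net price W_s = W_b - 11, so Ls = 4174 + 12W_b.
Equate demand and the shifted supply: 5252 - 10W_b = 4174 + 12W_b, giving 22W_b = 1078, so W_b = 49.
So W_s = 38 and the quantity traded is L = 5252 - 10(49) = 4762.

W_b = 49, W_s = 38, L = 4762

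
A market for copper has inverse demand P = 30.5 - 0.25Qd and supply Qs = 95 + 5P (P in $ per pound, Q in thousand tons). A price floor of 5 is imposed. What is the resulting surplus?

Solving each curve for Q: Qd = 122 - 4P.
With P fixed at 5, quantity demanded is 102 and quantity supplied is 120.
Surplus = Qs - Qd = 120 - 102 = 18.

Surplus = 18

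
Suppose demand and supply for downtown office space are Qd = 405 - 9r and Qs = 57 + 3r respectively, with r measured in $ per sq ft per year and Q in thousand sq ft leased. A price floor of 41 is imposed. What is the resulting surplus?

Surplus = 144

With r fixed at 41, quantity demanded is 36 and quantity supplied is 180.
Surplus = Qs - Qd = 180 - 36 = 144.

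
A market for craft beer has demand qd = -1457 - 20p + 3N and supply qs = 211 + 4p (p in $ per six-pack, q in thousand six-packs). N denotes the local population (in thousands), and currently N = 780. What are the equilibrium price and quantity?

With N = 780, demand is qd = 883 - 20p.
The market clears where 883 - 20p = 211 + 4p. Rearranging, 24p = 672, hence p* = 28.
From the demand curve, q* = 883 - 20(28) = 323.

p* = 28, q* = 323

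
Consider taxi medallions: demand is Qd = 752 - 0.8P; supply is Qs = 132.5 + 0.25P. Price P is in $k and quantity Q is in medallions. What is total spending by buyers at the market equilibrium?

Total spending by buyers = 165200

The market clears where 752 - 0.8P = 132.5 + 0.25P. Rearranging, 1.05P = 619.5, hence P* = 590.
Plugging P* into demand: Q* = 752 - 0.8(590) = 280.
Total spending by buyers = P* × Q* = 590 × 280 = 165200.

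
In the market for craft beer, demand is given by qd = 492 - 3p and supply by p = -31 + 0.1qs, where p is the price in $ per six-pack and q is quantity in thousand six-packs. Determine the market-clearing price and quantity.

Rewriting in direct form: qs = 310 + 10p.
At equilibrium qd = qs, so 492 - 3p = 310 + 10p; collecting terms, 182 = 13p and p* = 14.
From the demand curve, q* = 492 - 3(14) = 450.

p* = 14, q* = 450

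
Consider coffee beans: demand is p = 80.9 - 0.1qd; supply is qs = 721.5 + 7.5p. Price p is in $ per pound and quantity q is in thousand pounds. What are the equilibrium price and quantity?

p* = 5, q* = 759

Solving each curve for q: qd = 809 - 10p.
Set qd = qs: 809 - 10p = 721.5 + 7.5p, so 87.5 = 17.5p and p* = 5.
Plugging p* into demand: q* = 809 - 10(5) = 759.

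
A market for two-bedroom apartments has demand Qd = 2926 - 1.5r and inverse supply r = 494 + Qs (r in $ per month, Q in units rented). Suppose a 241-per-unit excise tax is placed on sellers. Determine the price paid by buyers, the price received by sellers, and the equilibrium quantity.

r_b = 1464.4, r_s = 1223.4, Q = 729.4

Inverting to quantity form: Qs = -494 + r.
With a tax of 241 on sellers, they supply based on the net price r_s = r_b - 241, so Qs = -735 + r_b.
Equate demand and the shifted supply: 2926 - 1.5r_b = -735 + r_b, giving 2.5r_b = 3661, so r_b = 1464.4.
Then r_s = 1464.4 - 241 = 1223.4 and Q = 2926 - 1.5(1464.4) = 729.4.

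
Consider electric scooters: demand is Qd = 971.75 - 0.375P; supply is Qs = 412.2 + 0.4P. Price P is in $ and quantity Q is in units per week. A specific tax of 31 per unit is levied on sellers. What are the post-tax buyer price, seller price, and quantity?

Sellers keep P_s = P_b - 31 per unit, so supply in terms of the buyer price is Qs = 399.8 + 0.4P_b.
Set Qd = Qs: 971.75 - 0.375P_b = 399.8 + 0.4P_b, so 571.95 = 0.775P_b and P_b = 738.
So P_s = 707 and the quantity traded is Q = 971.75 - 0.375(738) = 695.

P_b = 738, P_s = 707, Q = 695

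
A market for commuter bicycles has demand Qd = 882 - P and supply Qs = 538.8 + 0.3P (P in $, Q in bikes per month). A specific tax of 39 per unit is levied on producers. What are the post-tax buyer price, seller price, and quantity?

P_b = 273, P_s = 234, Q = 609

The tax drives a wedge P_b - P_s = 39. Substituting P_s = P_b - 39 into supply: Qs = 527.1 + 0.3P_b.
Market clearing requires 882 - P_b = 527.1 + 0.3P_b; hence 354.9 = 1.3P_b and P_b = 273.
Then P_s = 273 - 39 = 234 and Q = 882 - 273 = 609.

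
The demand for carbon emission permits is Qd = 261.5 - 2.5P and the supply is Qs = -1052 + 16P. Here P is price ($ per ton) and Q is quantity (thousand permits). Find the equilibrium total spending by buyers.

At equilibrium Qd = Qs, so 261.5 - 2.5P = -1052 + 16P; collecting terms, 1313.5 = 18.5P and P* = 71.
Plugging P* into demand: Q* = 261.5 - 2.5(71) = 84.
Total spending by buyers = P* × Q* = 71 × 84 = 5964.

Total spending by buyers = 5964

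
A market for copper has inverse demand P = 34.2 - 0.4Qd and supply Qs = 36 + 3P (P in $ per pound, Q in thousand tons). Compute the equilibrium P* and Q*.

P* = 9, Q* = 63

Inverting to quantity form: Qd = 85.5 - 2.5P.
The market clears where 85.5 - 2.5P = 36 + 3P. Rearranging, 5.5P = 49.5, hence P* = 9.
Substitute back: Q* = 85.5 - 2.5(9) = 63.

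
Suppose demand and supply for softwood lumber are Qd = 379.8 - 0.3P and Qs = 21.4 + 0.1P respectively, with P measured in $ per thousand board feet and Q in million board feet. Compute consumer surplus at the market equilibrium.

Equating demand and supply, 379.8 - 0.3P = 21.4 + 0.1P gives 0.4P = 358.4, so P* = 896.
From the demand curve, Q* = 379.8 - 0.3(896) = 111.
Demand choke price (Qd = 0): P = 379.8/0.3 = 1266. Consumer surplus = ½ × (1266 - 896) × 111 = 20535.

Consumer surplus = 20535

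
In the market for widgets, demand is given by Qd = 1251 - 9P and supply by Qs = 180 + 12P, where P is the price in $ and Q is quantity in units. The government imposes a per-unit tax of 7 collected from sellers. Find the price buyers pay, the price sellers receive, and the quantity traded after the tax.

The tax drives a wedge P_b - P_s = 7. Substituting P_s = P_b - 7 into supply: Qs = 96 + 12P_b.
Market clearing requires 1251 - 9P_b = 96 + 12P_b; hence 1155 = 21P_b and P_b = 55.
So P_s = 48 and the quantity traded is Q = 1251 - 9(55) = 756.

P_b = 55, P_s = 48, Q = 756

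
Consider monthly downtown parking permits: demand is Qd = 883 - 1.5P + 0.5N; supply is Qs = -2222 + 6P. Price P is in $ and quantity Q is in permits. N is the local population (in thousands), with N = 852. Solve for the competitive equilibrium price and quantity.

With N = 852, demand is Qd = 1309 - 1.5P.
The market clears where 1309 - 1.5P = -2222 + 6P. Rearranging, 7.5P = 3531, hence P* = 470.8.
Plugging P* into demand: Q* = 1309 - 1.5(470.8) = 602.8.

P* = 470.8, Q* = 602.8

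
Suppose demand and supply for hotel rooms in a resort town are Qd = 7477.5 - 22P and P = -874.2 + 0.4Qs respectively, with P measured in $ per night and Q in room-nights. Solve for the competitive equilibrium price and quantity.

P* = 216, Q* = 2725.5

Inverting to quantity form: Qs = 2185.5 + 2.5P.
The market clears where 7477.5 - 22P = 2185.5 + 2.5P. Rearranging, 24.5P = 5292, hence P* = 216.
Then Q* = 7477.5 - 22(216) = 2725.5.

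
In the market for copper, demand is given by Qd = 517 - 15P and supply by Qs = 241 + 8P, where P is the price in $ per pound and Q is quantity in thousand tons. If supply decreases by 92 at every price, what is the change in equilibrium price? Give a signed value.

ΔP = 4

Equating demand and supply, 517 - 15P = 241 + 8P gives 23P = 276, so P* = 12.
Then Q* = 517 - 15(12) = 337.
After the shift, supply is Qs = 149 + 8P.
The new intersection has 368 = 23P, i.e. P = 16, Q = 277.
ΔP = 16 - 12 = 4.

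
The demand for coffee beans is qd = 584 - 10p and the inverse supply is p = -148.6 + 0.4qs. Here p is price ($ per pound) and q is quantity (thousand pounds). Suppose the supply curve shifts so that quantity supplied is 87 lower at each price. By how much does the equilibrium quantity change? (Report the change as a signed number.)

Δq = -69.6

Solving each curve for q: qs = 371.5 + 2.5p.
Set qd = qs: 584 - 10p = 371.5 + 2.5p, so 212.5 = 12.5p and p* = 17.
Then q* = 584 - 10(17) = 414.
After the shift, supply is qs = 284.5 + 2.5p.
Re-solving, 12.5p = 299.5 gives p = 23.96 and q = 344.4.
Δq = 344.4 - 414 = -69.6.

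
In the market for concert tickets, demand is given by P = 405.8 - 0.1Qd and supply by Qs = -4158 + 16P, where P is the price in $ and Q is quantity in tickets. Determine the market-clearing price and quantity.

P* = 316, Q* = 898

Solving each curve for Q: Qd = 4058 - 10P.
The market clears where 4058 - 10P = -4158 + 16P. Rearranging, 26P = 8216, hence P* = 316.
Then Q* = 4058 - 10(316) = 898.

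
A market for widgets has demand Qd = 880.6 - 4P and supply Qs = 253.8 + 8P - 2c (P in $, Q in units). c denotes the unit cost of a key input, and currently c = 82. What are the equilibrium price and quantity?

With c = 82, supply is Qs = 89.8 + 8P.
Equating demand and supply, 880.6 - 4P = 89.8 + 8P gives 12P = 790.8, so P* = 65.9.
Then Q* = 880.6 - 4(65.9) = 617.

P* = 65.9, Q* = 617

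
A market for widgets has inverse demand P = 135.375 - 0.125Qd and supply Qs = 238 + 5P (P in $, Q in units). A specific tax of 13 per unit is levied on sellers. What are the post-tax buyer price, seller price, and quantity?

P_b = 70, P_s = 57, Q = 523

In direct form, Qd = 1083 - 8P.
Sellers keep P_s = P_b - 13 per unit, so supply in terms of the buyer price is Qs = 173 + 5P_b.
Market clearing requires 1083 - 8P_b = 173 + 5P_b; hence 910 = 13P_b and P_b = 70.
So P_s = 57 and the quantity traded is Q = 1083 - 8(70) = 523.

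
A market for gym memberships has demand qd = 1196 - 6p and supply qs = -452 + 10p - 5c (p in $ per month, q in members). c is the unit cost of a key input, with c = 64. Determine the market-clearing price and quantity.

With c = 64, supply is qs = -772 + 10p.
The market clears where 1196 - 6p = -772 + 10p. Rearranging, 16p = 1968, hence p* = 123.
Plugging p* into demand: q* = 1196 - 6(123) = 458.

p* = 123, q* = 458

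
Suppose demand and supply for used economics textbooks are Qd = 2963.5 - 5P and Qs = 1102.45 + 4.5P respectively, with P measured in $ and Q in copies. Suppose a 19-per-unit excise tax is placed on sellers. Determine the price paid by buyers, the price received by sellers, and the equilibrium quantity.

Sellers keep P_s = P_b - 19 per unit, so supply in terms of the buyer price is Qs = 1016.95 + 4.5P_b.
Market clearing requires 2963.5 - 5P_b = 1016.95 + 4.5P_b; hence 1946.55 = 9.5P_b and P_b = 204.9.
So P_s = 185.9 and the quantity traded is Q = 2963.5 - 5(204.9) = 1939.

P_b = 204.9, P_s = 185.9, Q = 1939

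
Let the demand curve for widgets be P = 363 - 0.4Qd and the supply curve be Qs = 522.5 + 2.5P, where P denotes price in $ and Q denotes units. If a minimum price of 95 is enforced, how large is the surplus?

Solving each curve for Q: Qd = 907.5 - 2.5P.
At P = 95: Qd = 670 and Qs = 760.
Surplus = Qs - Qd = 760 - 670 = 90.

Surplus = 90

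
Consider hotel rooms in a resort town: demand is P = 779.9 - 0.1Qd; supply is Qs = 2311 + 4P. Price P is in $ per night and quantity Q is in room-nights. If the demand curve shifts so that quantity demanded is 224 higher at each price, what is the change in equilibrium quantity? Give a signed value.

Solving each curve for Q: Qd = 7799 - 10P.
At equilibrium Qd = Qs, so 7799 - 10P = 2311 + 4P; collecting terms, 5488 = 14P and P* = 392.
Then Q* = 7799 - 10(392) = 3879.
After the shift, demand is Qd = 8023 - 10P.
Re-solving, 14P = 5712 gives P = 408 and Q = 3943.
ΔQ = 3943 - 3879 = 64.

ΔQ = 64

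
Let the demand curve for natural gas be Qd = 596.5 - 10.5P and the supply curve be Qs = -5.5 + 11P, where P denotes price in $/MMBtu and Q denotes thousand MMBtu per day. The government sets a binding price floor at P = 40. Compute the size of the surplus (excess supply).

Surplus = 258

At P = 40: Qd = 176.5 and Qs = 434.5.
Surplus = Qs - Qd = 434.5 - 176.5 = 258.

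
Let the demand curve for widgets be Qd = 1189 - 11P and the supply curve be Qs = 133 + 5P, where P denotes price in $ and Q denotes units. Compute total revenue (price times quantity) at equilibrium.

Total revenue = 30558

Equating demand and supply, 1189 - 11P = 133 + 5P gives 16P = 1056, so P* = 66.
Plugging P* into demand: Q* = 1189 - 11(66) = 463.
Total revenue = P* × Q* = 66 × 463 = 30558.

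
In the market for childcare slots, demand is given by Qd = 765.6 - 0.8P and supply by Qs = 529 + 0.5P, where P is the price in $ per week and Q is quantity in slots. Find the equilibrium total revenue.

At equilibrium Qd = Qs, so 765.6 - 0.8P = 529 + 0.5P; collecting terms, 236.6 = 1.3P and P* = 182.
Then Q* = 765.6 - 0.8(182) = 620.
Total revenue = P* × Q* = 182 × 620 = 112840.

Total revenue = 112840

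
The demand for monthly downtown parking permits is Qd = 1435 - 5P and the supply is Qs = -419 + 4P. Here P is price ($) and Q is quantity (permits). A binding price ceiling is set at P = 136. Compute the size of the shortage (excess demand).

Shortage = 630

Evaluating both curves at the ceiling price 136 gives Qd = 755, Qs = 125.
Shortage = Qd - Qs = 755 - 125 = 630.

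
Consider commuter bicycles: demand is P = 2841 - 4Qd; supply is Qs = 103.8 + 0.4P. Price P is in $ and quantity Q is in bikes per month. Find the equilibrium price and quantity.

Inverting to quantity form: Qd = 710.25 - 0.25P.
The market clears where 710.25 - 0.25P = 103.8 + 0.4P. Rearranging, 0.65P = 606.45, hence P* = 933.
From the demand curve, Q* = 710.25 - 0.25(933) = 477.

P* = 933, Q* = 477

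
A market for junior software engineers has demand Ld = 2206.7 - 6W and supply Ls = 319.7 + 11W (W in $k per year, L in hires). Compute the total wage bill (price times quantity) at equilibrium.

The total wage bill = 171017.7

Equating demand and supply, 2206.7 - 6W = 319.7 + 11W gives 17W = 1887, so W* = 111.
Substitute back: L* = 2206.7 - 6(111) = 1540.7.
The total wage bill = W* × L* = 111 × 1540.7 = 171017.7.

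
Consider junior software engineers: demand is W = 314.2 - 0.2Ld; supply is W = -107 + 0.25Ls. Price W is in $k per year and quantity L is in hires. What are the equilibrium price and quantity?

Inverting to quantity form: Ld = 1571 - 5W and Ls = 428 + 4W.
Set Ld = Ls: 1571 - 5W = 428 + 4W, so 1143 = 9W and W* = 127.
Substitute back: L* = 1571 - 5(127) = 936.

W* = 127, L* = 936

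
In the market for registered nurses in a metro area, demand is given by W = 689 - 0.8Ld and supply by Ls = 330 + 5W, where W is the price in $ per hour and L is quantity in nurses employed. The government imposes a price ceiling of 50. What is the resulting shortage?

Shortage = 218.75

Inverting to quantity form: Ld = 861.25 - 1.25W.
Evaluating both curves at the ceiling price 50 gives Ld = 798.75, Ls = 580.
Shortage = Ld - Ls = 798.75 - 580 = 218.75.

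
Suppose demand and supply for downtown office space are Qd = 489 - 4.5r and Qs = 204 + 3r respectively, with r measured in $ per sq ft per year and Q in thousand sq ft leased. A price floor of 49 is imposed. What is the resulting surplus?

At r = 49: Qd = 268.5 and Qs = 351.
Surplus = Qs - Qd = 351 - 268.5 = 82.5.

Surplus = 82.5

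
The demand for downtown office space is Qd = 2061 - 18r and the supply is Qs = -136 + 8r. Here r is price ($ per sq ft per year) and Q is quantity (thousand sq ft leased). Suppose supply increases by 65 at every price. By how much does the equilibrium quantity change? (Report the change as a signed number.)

The market clears where 2061 - 18r = -136 + 8r. Rearranging, 26r = 2197, hence r* = 84.5.
From the demand curve, Q* = 2061 - 18(84.5) = 540.
After the shift, supply is Qs = -71 + 8r.
The new intersection has 2132 = 26r, i.e. r = 82, Q = 585.
ΔQ = 585 - 540 = 45.

ΔQ = 45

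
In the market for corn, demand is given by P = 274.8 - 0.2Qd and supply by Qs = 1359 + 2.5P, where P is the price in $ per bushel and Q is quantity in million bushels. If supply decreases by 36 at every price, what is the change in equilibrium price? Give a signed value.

ΔP = 4.8

In direct form, Qd = 1374 - 5P.
The market clears where 1374 - 5P = 1359 + 2.5P. Rearranging, 7.5P = 15, hence P* = 2.
Then Q* = 1374 - 5(2) = 1364.
After the shift, supply is Qs = 1323 + 2.5P.
New equilibrium: 51 = 7.5P, so P = 6.8 and Q = 1340.
ΔP = 6.8 - 2 = 4.8.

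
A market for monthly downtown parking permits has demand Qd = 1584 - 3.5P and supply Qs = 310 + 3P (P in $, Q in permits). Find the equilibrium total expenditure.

At equilibrium Qd = Qs, so 1584 - 3.5P = 310 + 3P; collecting terms, 1274 = 6.5P and P* = 196.
From the demand curve, Q* = 1584 - 3.5(196) = 898.
Total expenditure = P* × Q* = 196 × 898 = 176008.

Total expenditure = 176008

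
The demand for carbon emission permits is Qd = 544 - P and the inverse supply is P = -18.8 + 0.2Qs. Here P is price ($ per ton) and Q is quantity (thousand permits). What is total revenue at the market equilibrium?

Inverting to quantity form: Qs = 94 + 5P.
At equilibrium Qd = Qs, so 544 - P = 94 + 5P; collecting terms, 450 = 6P and P* = 75.
From the demand curve, Q* = 544 - 75 = 469.
Total revenue = P* × Q* = 75 × 469 = 35175.

Total revenue = 35175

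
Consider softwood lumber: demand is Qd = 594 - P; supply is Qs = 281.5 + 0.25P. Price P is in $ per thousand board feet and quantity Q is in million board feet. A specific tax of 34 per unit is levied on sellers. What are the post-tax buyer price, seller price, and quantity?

With a tax of 34 on sellers, they supply based on the net price P_s = P_b - 34, so Qs = 273 + 0.25P_b.
Set Qd = Qs: 594 - P_b = 273 + 0.25P_b, so 321 = 1.25P_b and P_b = 256.8.
So P_s = 222.8 and the quantity traded is Q = 594 - 256.8 = 337.2.

P_b = 256.8, P_s = 222.8, Q = 337.2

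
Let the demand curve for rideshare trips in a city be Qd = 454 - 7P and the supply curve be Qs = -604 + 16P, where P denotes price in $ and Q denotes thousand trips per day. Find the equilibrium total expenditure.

Set Qd = Qs: 454 - 7P = -604 + 16P, so 1058 = 23P and P* = 46.
Then Q* = 454 - 7(46) = 132.
Total expenditure = P* × Q* = 46 × 132 = 6072.

Total expenditure = 6072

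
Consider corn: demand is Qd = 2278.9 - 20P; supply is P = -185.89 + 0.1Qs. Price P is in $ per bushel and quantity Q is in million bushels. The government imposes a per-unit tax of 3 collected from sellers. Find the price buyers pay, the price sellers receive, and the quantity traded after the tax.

P_b = 15, P_s = 12, Q = 1978.9

Rewriting in direct form: Qs = 1858.9 + 10P.
With a tax of 3 on sellers, they supply based on the net price P_s = P_b - 3, so Qs = 1828.9 + 10P_b.
Market clearing requires 2278.9 - 20P_b = 1828.9 + 10P_b; hence 450 = 30P_b and P_b = 15.
So P_s = 12 and the quantity traded is Q = 2278.9 - 20(15) = 1978.9.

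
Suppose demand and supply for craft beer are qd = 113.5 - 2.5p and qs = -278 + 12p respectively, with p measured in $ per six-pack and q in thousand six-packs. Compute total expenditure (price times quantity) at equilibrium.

The market clears where 113.5 - 2.5p = -278 + 12p. Rearranging, 14.5p = 391.5, hence p* = 27.
Plugging p* into demand: q* = 113.5 - 2.5(27) = 46.
Total expenditure = p* × q* = 27 × 46 = 1242.

Total expenditure = 1242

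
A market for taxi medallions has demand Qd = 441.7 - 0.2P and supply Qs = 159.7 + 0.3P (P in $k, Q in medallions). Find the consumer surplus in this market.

Consumer surplus = 270438.025

Equating demand and supply, 441.7 - 0.2P = 159.7 + 0.3P gives 0.5P = 282, so P* = 564.
Substitute back: Q* = 441.7 - 0.2(564) = 328.9.
Demand choke price (Qd = 0): P = 441.7/0.2 = 2208.5. Consumer surplus = ½ × (2208.5 - 564) × 328.9 = 270438.025.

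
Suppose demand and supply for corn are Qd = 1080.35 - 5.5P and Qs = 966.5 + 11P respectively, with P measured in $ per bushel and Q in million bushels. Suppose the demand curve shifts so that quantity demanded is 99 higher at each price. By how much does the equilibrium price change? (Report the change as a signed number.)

Equating demand and supply, 1080.35 - 5.5P = 966.5 + 11P gives 16.5P = 113.85, so P* = 6.9.
Plugging P* into demand: Q* = 1080.35 - 5.5(6.9) = 1042.4.
After the shift, demand is Qd = 1179.35 - 5.5P.
New equilibrium: 212.85 = 16.5P, so P = 12.9 and Q = 1108.4.
ΔP = 12.9 - 6.9 = 6.

ΔP = 6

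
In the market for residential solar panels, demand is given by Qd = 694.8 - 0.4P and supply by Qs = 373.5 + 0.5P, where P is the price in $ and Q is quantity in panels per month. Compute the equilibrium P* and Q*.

P* = 357, Q* = 552

Set Qd = Qs: 694.8 - 0.4P = 373.5 + 0.5P, so 321.3 = 0.9P and P* = 357.
Substitute back: Q* = 694.8 - 0.4(357) = 552.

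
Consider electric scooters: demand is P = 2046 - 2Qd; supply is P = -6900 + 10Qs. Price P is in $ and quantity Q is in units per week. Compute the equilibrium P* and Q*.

In direct form, Qd = 1023 - 0.5P and Qs = 690 + 0.1P.
Equating demand and supply, 1023 - 0.5P = 690 + 0.1P gives 0.6P = 333, so P* = 555.
Then Q* = 1023 - 0.5(555) = 745.5.

P* = 555, Q* = 745.5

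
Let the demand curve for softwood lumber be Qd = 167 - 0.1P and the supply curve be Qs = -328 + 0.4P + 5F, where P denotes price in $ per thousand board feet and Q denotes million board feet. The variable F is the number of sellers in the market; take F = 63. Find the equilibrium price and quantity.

P* = 360, Q* = 131

With F = 63, supply is Qs = -13 + 0.4P.
Equating demand and supply, 167 - 0.1P = -13 + 0.4P gives 0.5P = 180, so P* = 360.
Plugging P* into demand: Q* = 167 - 0.1(360) = 131.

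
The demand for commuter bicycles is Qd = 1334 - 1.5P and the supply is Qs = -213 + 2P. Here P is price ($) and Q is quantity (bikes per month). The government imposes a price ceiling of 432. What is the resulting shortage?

Shortage = 35

Evaluating both curves at the ceiling price 432 gives Qd = 686, Qs = 651.
Shortage = Qd - Qs = 686 - 651 = 35.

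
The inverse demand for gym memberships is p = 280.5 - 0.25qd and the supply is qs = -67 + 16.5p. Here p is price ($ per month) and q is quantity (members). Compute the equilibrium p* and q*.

Solving each curve for q: qd = 1122 - 4p.
Equating demand and supply, 1122 - 4p = -67 + 16.5p gives 20.5p = 1189, so p* = 58.
From the demand curve, q* = 1122 - 4(58) = 890.

p* = 58, q* = 890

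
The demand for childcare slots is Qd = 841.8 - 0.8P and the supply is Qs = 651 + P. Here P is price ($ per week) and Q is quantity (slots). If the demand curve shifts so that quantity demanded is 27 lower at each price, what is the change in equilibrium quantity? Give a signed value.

The market clears where 841.8 - 0.8P = 651 + P. Rearranging, 1.8P = 190.8, hence P* = 106.
From the demand curve, Q* = 841.8 - 0.8(106) = 757.
After the shift, demand is Qd = 814.8 - 0.8P.
The new intersection has 163.8 = 1.8P, i.e. P = 91, Q = 742.
ΔQ = 742 - 757 = -15.

ΔQ = -15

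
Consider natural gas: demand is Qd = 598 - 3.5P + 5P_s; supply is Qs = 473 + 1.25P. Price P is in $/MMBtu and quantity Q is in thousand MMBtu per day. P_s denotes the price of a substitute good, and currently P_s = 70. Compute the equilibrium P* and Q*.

P* = 100, Q* = 598

With P_s = 70, demand is Qd = 948 - 3.5P.
The market clears where 948 - 3.5P = 473 + 1.25P. Rearranging, 4.75P = 475, hence P* = 100.
Then Q* = 948 - 3.5(100) = 598.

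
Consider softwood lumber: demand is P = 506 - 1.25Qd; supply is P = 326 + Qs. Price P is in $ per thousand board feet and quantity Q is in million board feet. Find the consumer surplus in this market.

Consumer surplus = 4000

Solving each curve for Q: Qd = 404.8 - 0.8P and Qs = -326 + P.
The market clears where 404.8 - 0.8P = -326 + P. Rearranging, 1.8P = 730.8, hence P* = 406.
Then Q* = 404.8 - 0.8(406) = 80.
Demand choke price (Qd = 0): P = 404.8/0.8 = 506. Consumer surplus = ½ × (506 - 406) × 80 = 4000.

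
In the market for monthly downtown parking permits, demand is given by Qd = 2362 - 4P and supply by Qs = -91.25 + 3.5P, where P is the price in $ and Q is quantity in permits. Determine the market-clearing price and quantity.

Set Qd = Qs: 2362 - 4P = -91.25 + 3.5P, so 2453.25 = 7.5P and P* = 327.1.
Plugging P* into demand: Q* = 2362 - 4(327.1) = 1053.6.

P* = 327.1, Q* = 1053.6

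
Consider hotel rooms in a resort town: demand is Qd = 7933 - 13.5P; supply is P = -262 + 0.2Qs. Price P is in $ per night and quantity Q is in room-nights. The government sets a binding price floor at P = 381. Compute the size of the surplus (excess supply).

In direct form, Qs = 1310 + 5P.
Evaluating both curves at the floor price 381 gives Qd = 2789.5, Qs = 3215.
Surplus = Qs - Qd = 3215 - 2789.5 = 425.5.

Surplus = 425.5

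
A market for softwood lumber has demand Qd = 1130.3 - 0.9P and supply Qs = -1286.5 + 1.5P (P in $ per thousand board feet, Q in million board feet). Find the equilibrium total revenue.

The market clears where 1130.3 - 0.9P = -1286.5 + 1.5P. Rearranging, 2.4P = 2416.8, hence P* = 1007.
Then Q* = 1130.3 - 0.9(1007) = 224.
Total revenue = P* × Q* = 1007 × 224 = 225568.

Total revenue = 225568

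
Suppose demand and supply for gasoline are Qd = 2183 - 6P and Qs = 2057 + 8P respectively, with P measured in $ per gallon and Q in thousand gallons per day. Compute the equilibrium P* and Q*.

P* = 9, Q* = 2129

The market clears where 2183 - 6P = 2057 + 8P. Rearranging, 14P = 126, hence P* = 9.
Substitute back: Q* = 2183 - 6(9) = 2129.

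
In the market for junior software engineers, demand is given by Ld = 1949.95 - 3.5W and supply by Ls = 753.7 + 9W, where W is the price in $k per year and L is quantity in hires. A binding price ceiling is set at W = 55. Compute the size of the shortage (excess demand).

Shortage = 508.75

At W = 55: Ld = 1757.45 and Ls = 1248.7.
Shortage = Ld - Ls = 1757.45 - 1248.7 = 508.75.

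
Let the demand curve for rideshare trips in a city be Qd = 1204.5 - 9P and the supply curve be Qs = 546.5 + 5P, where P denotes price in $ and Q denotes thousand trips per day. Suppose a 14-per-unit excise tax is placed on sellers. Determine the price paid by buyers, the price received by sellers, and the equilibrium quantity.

P_b = 52, P_s = 38, Q = 736.5

Sellers keep P_s = P_b - 14 per unit, so supply in terms of the buyer price is Qs = 476.5 + 5P_b.
Set Qd = Qs: 1204.5 - 9P_b = 476.5 + 5P_b, so 728 = 14P_b and P_b = 52.
So P_s = 38 and the quantity traded is Q = 1204.5 - 9(52) = 736.5.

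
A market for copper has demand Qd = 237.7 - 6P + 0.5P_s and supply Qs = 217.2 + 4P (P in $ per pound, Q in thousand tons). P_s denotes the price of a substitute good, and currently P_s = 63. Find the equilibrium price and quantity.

P* = 5.2, Q* = 238

With P_s = 63, demand is Qd = 269.2 - 6P.
At equilibrium Qd = Qs, so 269.2 - 6P = 217.2 + 4P; collecting terms, 52 = 10P and P* = 5.2.
Substitute back: Q* = 269.2 - 6(5.2) = 238.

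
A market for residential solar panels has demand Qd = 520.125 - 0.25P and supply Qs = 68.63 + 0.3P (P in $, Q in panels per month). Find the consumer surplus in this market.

Consumer surplus = 198324.02

Set Qd = Qs: 520.125 - 0.25P = 68.63 + 0.3P, so 451.495 = 0.55P and P* = 820.9.
Substitute back: Q* = 520.125 - 0.25(820.9) = 314.9.
Demand choke price (Qd = 0): P = 520.125/0.25 = 2080.5. Consumer surplus = ½ × (2080.5 - 820.9) × 314.9 = 198324.02.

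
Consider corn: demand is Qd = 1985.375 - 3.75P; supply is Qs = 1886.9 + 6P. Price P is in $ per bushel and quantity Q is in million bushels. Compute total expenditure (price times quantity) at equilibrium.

Total expenditure = 19669.75

Set Qd = Qs: 1985.375 - 3.75P = 1886.9 + 6P, so 98.475 = 9.75P and P* = 10.1.
Then Q* = 1985.375 - 3.75(10.1) = 1947.5.
Total expenditure = P* × Q* = 10.1 × 1947.5 = 19669.75.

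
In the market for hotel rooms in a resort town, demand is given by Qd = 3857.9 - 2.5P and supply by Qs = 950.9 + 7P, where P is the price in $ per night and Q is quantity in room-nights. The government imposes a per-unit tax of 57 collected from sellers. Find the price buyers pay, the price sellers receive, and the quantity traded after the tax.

The tax drives a wedge P_b - P_s = 57. Substituting P_s = P_b - 57 into supply: Qs = 551.9 + 7P_b.
Set Qd = Qs: 3857.9 - 2.5P_b = 551.9 + 7P_b, so 3306 = 9.5P_b and P_b = 348.
So P_s = 291 and the quantity traded is Q = 3857.9 - 2.5(348) = 2987.9.

P_b = 348, P_s = 291, Q = 2987.9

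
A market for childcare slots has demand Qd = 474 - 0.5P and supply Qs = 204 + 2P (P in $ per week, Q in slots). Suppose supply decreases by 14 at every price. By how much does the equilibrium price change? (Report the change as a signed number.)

The market clears where 474 - 0.5P = 204 + 2P. Rearranging, 2.5P = 270, hence P* = 108.
From the demand curve, Q* = 474 - 0.5(108) = 420.
After the shift, supply is Qs = 190 + 2P.
The new intersection has 284 = 2.5P, i.e. P = 113.6, Q = 417.2.
ΔP = 113.6 - 108 = 5.6.

ΔP = 5.6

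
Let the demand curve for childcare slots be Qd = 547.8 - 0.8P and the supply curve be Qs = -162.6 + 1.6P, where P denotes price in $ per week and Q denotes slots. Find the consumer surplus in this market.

Equating demand and supply, 547.8 - 0.8P = -162.6 + 1.6P gives 2.4P = 710.4, so P* = 296.
Substitute back: Q* = 547.8 - 0.8(296) = 311.
Demand choke price (Qd = 0): P = 547.8/0.8 = 684.75. Consumer surplus = ½ × (684.75 - 296) × 311 = 60450.625.

Consumer surplus = 60450.625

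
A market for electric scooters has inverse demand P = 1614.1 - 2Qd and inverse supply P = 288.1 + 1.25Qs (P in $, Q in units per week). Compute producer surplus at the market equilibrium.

Producer surplus = 104040

Solving each curve for Q: Qd = 807.05 - 0.5P and Qs = -230.48 + 0.8P.
Equating demand and supply, 807.05 - 0.5P = -230.48 + 0.8P gives 1.3P = 1037.53, so P* = 798.1.
Substitute back: Q* = 807.05 - 0.5(798.1) = 408.
Supply choke price (Qs = 0): P = 288.1. Producer surplus = ½ × (798.1 - 288.1) × 408 = 104040.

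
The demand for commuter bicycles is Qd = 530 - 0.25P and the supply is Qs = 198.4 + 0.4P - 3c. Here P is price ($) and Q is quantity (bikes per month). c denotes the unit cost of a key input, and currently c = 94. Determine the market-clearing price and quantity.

P* = 944, Q* = 294

With c = 94, supply is Qs = -83.6 + 0.4P.
Equating demand and supply, 530 - 0.25P = -83.6 + 0.4P gives 0.65P = 613.6, so P* = 944.
Plugging P* into demand: Q* = 530 - 0.25(944) = 294.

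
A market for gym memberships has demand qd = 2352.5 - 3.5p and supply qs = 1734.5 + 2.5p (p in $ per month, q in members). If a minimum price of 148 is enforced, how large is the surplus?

Surplus = 270

Evaluating both curves at the floor price 148 gives qd = 1834.5, qs = 2104.5.
Surplus = qs - qd = 2104.5 - 1834.5 = 270.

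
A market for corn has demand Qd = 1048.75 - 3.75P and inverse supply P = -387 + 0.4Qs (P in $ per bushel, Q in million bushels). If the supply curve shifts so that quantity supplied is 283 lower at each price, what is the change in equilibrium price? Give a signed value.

ΔP = 45.28

Rewriting in direct form: Qs = 967.5 + 2.5P.
Equating demand and supply, 1048.75 - 3.75P = 967.5 + 2.5P gives 6.25P = 81.25, so P* = 13.
From the demand curve, Q* = 1048.75 - 3.75(13) = 1000.
After the shift, supply is Qs = 684.5 + 2.5P.
Re-solving, 6.25P = 364.25 gives P = 58.28 and Q = 830.2.
ΔP = 58.28 - 13 = 45.28.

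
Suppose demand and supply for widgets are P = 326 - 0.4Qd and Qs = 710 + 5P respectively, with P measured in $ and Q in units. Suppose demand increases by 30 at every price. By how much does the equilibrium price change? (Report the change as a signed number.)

In direct form, Qd = 815 - 2.5P.
The market clears where 815 - 2.5P = 710 + 5P. Rearranging, 7.5P = 105, hence P* = 14.
Substitute back: Q* = 815 - 2.5(14) = 780.
After the shift, demand is Qd = 845 - 2.5P.
The new intersection has 135 = 7.5P, i.e. P = 18, Q = 800.
ΔP = 18 - 14 = 4.

ΔP = 4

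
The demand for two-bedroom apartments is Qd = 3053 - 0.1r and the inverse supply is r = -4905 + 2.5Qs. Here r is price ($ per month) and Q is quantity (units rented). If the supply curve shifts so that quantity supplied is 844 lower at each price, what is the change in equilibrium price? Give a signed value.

Δr = 1688

In direct form, Qs = 1962 + 0.4r.
Set Qd = Qs: 3053 - 0.1r = 1962 + 0.4r, so 1091 = 0.5r and r* = 2182.
From the demand curve, Q* = 3053 - 0.1(2182) = 2834.8.
After the shift, supply is Qs = 1118 + 0.4r.
New equilibrium: 1935 = 0.5r, so r = 3870 and Q = 2666.
Δr = 3870 - 2182 = 1688.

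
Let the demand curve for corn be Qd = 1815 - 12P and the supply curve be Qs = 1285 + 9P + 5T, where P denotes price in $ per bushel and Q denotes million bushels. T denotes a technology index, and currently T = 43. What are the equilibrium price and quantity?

With T = 43, supply is Qs = 1500 + 9P.
The market clears where 1815 - 12P = 1500 + 9P. Rearranging, 21P = 315, hence P* = 15.
Substitute back: Q* = 1815 - 12(15) = 1635.

P* = 15, Q* = 1635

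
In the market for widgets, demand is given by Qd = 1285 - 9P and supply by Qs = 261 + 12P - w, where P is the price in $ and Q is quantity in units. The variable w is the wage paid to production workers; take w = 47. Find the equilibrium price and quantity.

With w = 47, supply is Qs = 214 + 12P.
At equilibrium Qd = Qs, so 1285 - 9P = 214 + 12P; collecting terms, 1071 = 21P and P* = 51.
Substitute back: Q* = 1285 - 9(51) = 826.

P* = 51, Q* = 826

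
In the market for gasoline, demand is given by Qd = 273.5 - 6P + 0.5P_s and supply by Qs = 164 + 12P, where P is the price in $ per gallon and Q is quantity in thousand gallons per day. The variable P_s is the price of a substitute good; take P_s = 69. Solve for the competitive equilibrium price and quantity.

P* = 8, Q* = 260

With P_s = 69, demand is Qd = 308 - 6P.
Set Qd = Qs: 308 - 6P = 164 + 12P, so 144 = 18P and P* = 8.
From the demand curve, Q* = 308 - 6(8) = 260.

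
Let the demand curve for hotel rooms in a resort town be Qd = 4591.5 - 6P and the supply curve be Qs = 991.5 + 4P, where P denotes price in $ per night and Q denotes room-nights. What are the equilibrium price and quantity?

At equilibrium Qd = Qs, so 4591.5 - 6P = 991.5 + 4P; collecting terms, 3600 = 10P and P* = 360.
Plugging P* into demand: Q* = 4591.5 - 6(360) = 2431.5.

P* = 360, Q* = 2431.5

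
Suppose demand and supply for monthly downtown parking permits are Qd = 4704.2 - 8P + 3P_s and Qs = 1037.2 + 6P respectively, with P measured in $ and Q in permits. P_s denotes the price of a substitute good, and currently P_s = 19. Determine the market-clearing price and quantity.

P* = 266, Q* = 2633.2

With P_s = 19, demand is Qd = 4761.2 - 8P.
At equilibrium Qd = Qs, so 4761.2 - 8P = 1037.2 + 6P; collecting terms, 3724 = 14P and P* = 266.
Plugging P* into demand: Q* = 4761.2 - 8(266) = 2633.2.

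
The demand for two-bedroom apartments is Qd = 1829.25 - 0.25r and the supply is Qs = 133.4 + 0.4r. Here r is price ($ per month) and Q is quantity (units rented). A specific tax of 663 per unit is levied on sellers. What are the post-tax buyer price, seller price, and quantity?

r_b = 3017, r_s = 2354, Q = 1075

The tax drives a wedge r_b - r_s = 663. Substituting r_s = r_b - 663 into supply: Qs = -131.8 + 0.4r_b.
Market clearing requires 1829.25 - 0.25r_b = -131.8 + 0.4r_b; hence 1961.05 = 0.65r_b and r_b = 3017.
So r_s = 2354 and the quantity traded is Q = 1829.25 - 0.25(3017) = 1075.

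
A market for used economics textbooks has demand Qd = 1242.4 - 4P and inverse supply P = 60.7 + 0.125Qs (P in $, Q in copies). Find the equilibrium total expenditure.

Total expenditure = 95961.6

Inverting to quantity form: Qs = -485.6 + 8P.
At equilibrium Qd = Qs, so 1242.4 - 4P = -485.6 + 8P; collecting terms, 1728 = 12P and P* = 144.
Then Q* = 1242.4 - 4(144) = 666.4.
Total expenditure = P* × Q* = 144 × 666.4 = 95961.6.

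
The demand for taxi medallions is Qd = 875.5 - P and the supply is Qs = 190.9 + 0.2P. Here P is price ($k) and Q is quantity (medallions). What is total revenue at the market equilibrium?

At equilibrium Qd = Qs, so 875.5 - P = 190.9 + 0.2P; collecting terms, 684.6 = 1.2P and P* = 570.5.
Then Q* = 875.5 - 570.5 = 305.
Total revenue = P* × Q* = 570.5 × 305 = 174002.5.

Total revenue = 174002.5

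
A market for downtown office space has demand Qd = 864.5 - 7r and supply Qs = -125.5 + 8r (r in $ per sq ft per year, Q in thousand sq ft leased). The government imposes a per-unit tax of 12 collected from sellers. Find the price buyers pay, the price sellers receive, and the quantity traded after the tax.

With a tax of 12 on sellers, they supply based on the net price r_s = r_b - 12, so Qs = -221.5 + 8r_b.
Market clearing requires 864.5 - 7r_b = -221.5 + 8r_b; hence 1086 = 15r_b and r_b = 72.4.
So r_s = 60.4 and the quantity traded is Q = 864.5 - 7(72.4) = 357.7.

r_b = 72.4, r_s = 60.4, Q = 357.7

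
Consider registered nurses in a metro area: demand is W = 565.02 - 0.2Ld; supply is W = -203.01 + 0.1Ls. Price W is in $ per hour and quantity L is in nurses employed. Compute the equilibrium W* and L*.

In direct form, Ld = 2825.1 - 5W and Ls = 2030.1 + 10W.
Equating demand and supply, 2825.1 - 5W = 2030.1 + 10W gives 15W = 795, so W* = 53.
Substitute back: L* = 2825.1 - 5(53) = 2560.1.

W* = 53, L* = 2560.1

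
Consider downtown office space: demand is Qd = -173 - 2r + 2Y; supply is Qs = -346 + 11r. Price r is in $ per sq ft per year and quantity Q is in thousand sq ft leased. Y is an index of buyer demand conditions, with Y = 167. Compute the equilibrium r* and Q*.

With Y = 167, demand is Qd = 161 - 2r.
At equilibrium Qd = Qs, so 161 - 2r = -346 + 11r; collecting terms, 507 = 13r and r* = 39.
Plugging r* into demand: Q* = 161 - 2(39) = 83.

r* = 39, Q* = 83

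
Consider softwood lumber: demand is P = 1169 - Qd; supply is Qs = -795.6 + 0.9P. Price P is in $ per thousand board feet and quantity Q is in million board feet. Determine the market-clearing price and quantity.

P* = 1034, Q* = 135

Inverting to quantity form: Qd = 1169 - P.
Set Qd = Qs: 1169 - P = -795.6 + 0.9P, so 1964.6 = 1.9P and P* = 1034.
Substitute back: Q* = 1169 - 1034 = 135.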